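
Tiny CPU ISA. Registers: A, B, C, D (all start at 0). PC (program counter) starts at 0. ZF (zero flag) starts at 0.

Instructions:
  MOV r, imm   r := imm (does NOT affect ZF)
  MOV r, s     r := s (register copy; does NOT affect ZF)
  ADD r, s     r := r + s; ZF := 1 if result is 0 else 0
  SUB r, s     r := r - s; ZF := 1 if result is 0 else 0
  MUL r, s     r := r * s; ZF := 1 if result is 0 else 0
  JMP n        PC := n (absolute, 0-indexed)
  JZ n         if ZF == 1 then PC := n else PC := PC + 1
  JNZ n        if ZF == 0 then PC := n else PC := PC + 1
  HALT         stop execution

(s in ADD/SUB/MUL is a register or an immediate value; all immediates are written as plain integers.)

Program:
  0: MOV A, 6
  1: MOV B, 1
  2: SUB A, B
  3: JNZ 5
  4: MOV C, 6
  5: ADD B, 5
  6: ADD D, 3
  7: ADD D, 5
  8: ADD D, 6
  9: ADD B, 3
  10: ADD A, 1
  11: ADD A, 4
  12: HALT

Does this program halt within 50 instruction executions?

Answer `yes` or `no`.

Answer: yes

Derivation:
Step 1: PC=0 exec 'MOV A, 6'. After: A=6 B=0 C=0 D=0 ZF=0 PC=1
Step 2: PC=1 exec 'MOV B, 1'. After: A=6 B=1 C=0 D=0 ZF=0 PC=2
Step 3: PC=2 exec 'SUB A, B'. After: A=5 B=1 C=0 D=0 ZF=0 PC=3
Step 4: PC=3 exec 'JNZ 5'. After: A=5 B=1 C=0 D=0 ZF=0 PC=5
Step 5: PC=5 exec 'ADD B, 5'. After: A=5 B=6 C=0 D=0 ZF=0 PC=6
Step 6: PC=6 exec 'ADD D, 3'. After: A=5 B=6 C=0 D=3 ZF=0 PC=7
Step 7: PC=7 exec 'ADD D, 5'. After: A=5 B=6 C=0 D=8 ZF=0 PC=8
Step 8: PC=8 exec 'ADD D, 6'. After: A=5 B=6 C=0 D=14 ZF=0 PC=9
Step 9: PC=9 exec 'ADD B, 3'. After: A=5 B=9 C=0 D=14 ZF=0 PC=10
Step 10: PC=10 exec 'ADD A, 1'. After: A=6 B=9 C=0 D=14 ZF=0 PC=11
Step 11: PC=11 exec 'ADD A, 4'. After: A=10 B=9 C=0 D=14 ZF=0 PC=12
Step 12: PC=12 exec 'HALT'. After: A=10 B=9 C=0 D=14 ZF=0 PC=12 HALTED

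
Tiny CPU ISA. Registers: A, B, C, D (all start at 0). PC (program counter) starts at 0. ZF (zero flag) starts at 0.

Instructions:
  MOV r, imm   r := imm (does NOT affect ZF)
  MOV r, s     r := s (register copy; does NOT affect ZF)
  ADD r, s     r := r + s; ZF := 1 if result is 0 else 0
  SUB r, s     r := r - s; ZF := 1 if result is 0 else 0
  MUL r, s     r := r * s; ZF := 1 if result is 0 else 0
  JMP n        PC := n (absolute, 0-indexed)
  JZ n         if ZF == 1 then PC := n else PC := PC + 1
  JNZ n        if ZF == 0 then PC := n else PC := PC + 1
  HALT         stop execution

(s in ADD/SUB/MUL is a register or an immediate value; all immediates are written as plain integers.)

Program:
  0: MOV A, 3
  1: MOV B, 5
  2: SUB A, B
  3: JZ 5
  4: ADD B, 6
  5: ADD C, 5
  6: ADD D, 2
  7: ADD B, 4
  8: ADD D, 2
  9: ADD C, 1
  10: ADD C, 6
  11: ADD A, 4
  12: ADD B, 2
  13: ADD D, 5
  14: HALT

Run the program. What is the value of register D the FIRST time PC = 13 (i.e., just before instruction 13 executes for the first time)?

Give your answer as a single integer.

Step 1: PC=0 exec 'MOV A, 3'. After: A=3 B=0 C=0 D=0 ZF=0 PC=1
Step 2: PC=1 exec 'MOV B, 5'. After: A=3 B=5 C=0 D=0 ZF=0 PC=2
Step 3: PC=2 exec 'SUB A, B'. After: A=-2 B=5 C=0 D=0 ZF=0 PC=3
Step 4: PC=3 exec 'JZ 5'. After: A=-2 B=5 C=0 D=0 ZF=0 PC=4
Step 5: PC=4 exec 'ADD B, 6'. After: A=-2 B=11 C=0 D=0 ZF=0 PC=5
Step 6: PC=5 exec 'ADD C, 5'. After: A=-2 B=11 C=5 D=0 ZF=0 PC=6
Step 7: PC=6 exec 'ADD D, 2'. After: A=-2 B=11 C=5 D=2 ZF=0 PC=7
Step 8: PC=7 exec 'ADD B, 4'. After: A=-2 B=15 C=5 D=2 ZF=0 PC=8
Step 9: PC=8 exec 'ADD D, 2'. After: A=-2 B=15 C=5 D=4 ZF=0 PC=9
Step 10: PC=9 exec 'ADD C, 1'. After: A=-2 B=15 C=6 D=4 ZF=0 PC=10
Step 11: PC=10 exec 'ADD C, 6'. After: A=-2 B=15 C=12 D=4 ZF=0 PC=11
Step 12: PC=11 exec 'ADD A, 4'. After: A=2 B=15 C=12 D=4 ZF=0 PC=12
Step 13: PC=12 exec 'ADD B, 2'. After: A=2 B=17 C=12 D=4 ZF=0 PC=13
First time PC=13: D=4

4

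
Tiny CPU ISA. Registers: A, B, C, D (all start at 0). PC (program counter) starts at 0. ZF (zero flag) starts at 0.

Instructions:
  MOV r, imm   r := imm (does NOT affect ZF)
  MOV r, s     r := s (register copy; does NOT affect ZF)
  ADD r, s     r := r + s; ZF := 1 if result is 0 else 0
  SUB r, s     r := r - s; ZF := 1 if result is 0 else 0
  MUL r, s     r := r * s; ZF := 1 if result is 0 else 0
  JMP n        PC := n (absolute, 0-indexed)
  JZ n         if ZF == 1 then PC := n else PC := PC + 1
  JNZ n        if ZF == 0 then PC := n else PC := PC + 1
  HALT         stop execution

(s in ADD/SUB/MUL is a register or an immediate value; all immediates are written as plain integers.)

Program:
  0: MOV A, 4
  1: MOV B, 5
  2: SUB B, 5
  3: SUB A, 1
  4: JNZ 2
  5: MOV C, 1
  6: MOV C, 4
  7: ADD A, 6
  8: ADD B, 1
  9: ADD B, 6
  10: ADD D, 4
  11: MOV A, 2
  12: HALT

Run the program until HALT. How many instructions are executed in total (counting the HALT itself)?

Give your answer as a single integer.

Step 1: PC=0 exec 'MOV A, 4'. After: A=4 B=0 C=0 D=0 ZF=0 PC=1
Step 2: PC=1 exec 'MOV B, 5'. After: A=4 B=5 C=0 D=0 ZF=0 PC=2
Step 3: PC=2 exec 'SUB B, 5'. After: A=4 B=0 C=0 D=0 ZF=1 PC=3
Step 4: PC=3 exec 'SUB A, 1'. After: A=3 B=0 C=0 D=0 ZF=0 PC=4
Step 5: PC=4 exec 'JNZ 2'. After: A=3 B=0 C=0 D=0 ZF=0 PC=2
Step 6: PC=2 exec 'SUB B, 5'. After: A=3 B=-5 C=0 D=0 ZF=0 PC=3
Step 7: PC=3 exec 'SUB A, 1'. After: A=2 B=-5 C=0 D=0 ZF=0 PC=4
Step 8: PC=4 exec 'JNZ 2'. After: A=2 B=-5 C=0 D=0 ZF=0 PC=2
Step 9: PC=2 exec 'SUB B, 5'. After: A=2 B=-10 C=0 D=0 ZF=0 PC=3
Step 10: PC=3 exec 'SUB A, 1'. After: A=1 B=-10 C=0 D=0 ZF=0 PC=4
Step 11: PC=4 exec 'JNZ 2'. After: A=1 B=-10 C=0 D=0 ZF=0 PC=2
Step 12: PC=2 exec 'SUB B, 5'. After: A=1 B=-15 C=0 D=0 ZF=0 PC=3
Step 13: PC=3 exec 'SUB A, 1'. After: A=0 B=-15 C=0 D=0 ZF=1 PC=4
Step 14: PC=4 exec 'JNZ 2'. After: A=0 B=-15 C=0 D=0 ZF=1 PC=5
Step 15: PC=5 exec 'MOV C, 1'. After: A=0 B=-15 C=1 D=0 ZF=1 PC=6
Step 16: PC=6 exec 'MOV C, 4'. After: A=0 B=-15 C=4 D=0 ZF=1 PC=7
Step 17: PC=7 exec 'ADD A, 6'. After: A=6 B=-15 C=4 D=0 ZF=0 PC=8
Step 18: PC=8 exec 'ADD B, 1'. After: A=6 B=-14 C=4 D=0 ZF=0 PC=9
Step 19: PC=9 exec 'ADD B, 6'. After: A=6 B=-8 C=4 D=0 ZF=0 PC=10
Step 20: PC=10 exec 'ADD D, 4'. After: A=6 B=-8 C=4 D=4 ZF=0 PC=11
Step 21: PC=11 exec 'MOV A, 2'. After: A=2 B=-8 C=4 D=4 ZF=0 PC=12
Step 22: PC=12 exec 'HALT'. After: A=2 B=-8 C=4 D=4 ZF=0 PC=12 HALTED
Total instructions executed: 22

Answer: 22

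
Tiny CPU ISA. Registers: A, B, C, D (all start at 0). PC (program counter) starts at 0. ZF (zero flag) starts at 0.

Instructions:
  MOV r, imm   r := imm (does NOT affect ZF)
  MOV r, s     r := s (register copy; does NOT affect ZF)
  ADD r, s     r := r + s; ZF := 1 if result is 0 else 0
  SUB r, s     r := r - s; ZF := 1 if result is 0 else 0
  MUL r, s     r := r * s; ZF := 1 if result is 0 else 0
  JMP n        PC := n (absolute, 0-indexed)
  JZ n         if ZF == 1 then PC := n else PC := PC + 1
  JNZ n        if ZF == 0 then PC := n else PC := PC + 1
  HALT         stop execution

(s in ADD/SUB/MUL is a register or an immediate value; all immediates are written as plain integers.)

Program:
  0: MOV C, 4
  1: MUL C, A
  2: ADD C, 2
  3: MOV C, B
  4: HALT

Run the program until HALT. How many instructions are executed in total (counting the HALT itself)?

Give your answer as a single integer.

Answer: 5

Derivation:
Step 1: PC=0 exec 'MOV C, 4'. After: A=0 B=0 C=4 D=0 ZF=0 PC=1
Step 2: PC=1 exec 'MUL C, A'. After: A=0 B=0 C=0 D=0 ZF=1 PC=2
Step 3: PC=2 exec 'ADD C, 2'. After: A=0 B=0 C=2 D=0 ZF=0 PC=3
Step 4: PC=3 exec 'MOV C, B'. After: A=0 B=0 C=0 D=0 ZF=0 PC=4
Step 5: PC=4 exec 'HALT'. After: A=0 B=0 C=0 D=0 ZF=0 PC=4 HALTED
Total instructions executed: 5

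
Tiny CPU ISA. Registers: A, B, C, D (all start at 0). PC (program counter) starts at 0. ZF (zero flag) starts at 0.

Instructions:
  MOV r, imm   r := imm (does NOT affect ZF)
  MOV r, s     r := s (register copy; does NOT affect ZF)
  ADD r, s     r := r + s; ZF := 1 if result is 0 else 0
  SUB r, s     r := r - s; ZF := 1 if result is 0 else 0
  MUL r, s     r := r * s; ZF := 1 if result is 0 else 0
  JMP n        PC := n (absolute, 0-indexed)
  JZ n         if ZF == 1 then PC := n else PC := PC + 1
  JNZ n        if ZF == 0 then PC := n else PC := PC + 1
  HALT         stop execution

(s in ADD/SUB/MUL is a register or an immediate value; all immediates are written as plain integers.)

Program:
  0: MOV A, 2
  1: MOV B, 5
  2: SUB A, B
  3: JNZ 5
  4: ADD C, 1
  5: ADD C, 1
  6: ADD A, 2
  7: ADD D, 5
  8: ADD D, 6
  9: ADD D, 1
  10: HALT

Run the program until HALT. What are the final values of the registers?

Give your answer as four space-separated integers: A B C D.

Step 1: PC=0 exec 'MOV A, 2'. After: A=2 B=0 C=0 D=0 ZF=0 PC=1
Step 2: PC=1 exec 'MOV B, 5'. After: A=2 B=5 C=0 D=0 ZF=0 PC=2
Step 3: PC=2 exec 'SUB A, B'. After: A=-3 B=5 C=0 D=0 ZF=0 PC=3
Step 4: PC=3 exec 'JNZ 5'. After: A=-3 B=5 C=0 D=0 ZF=0 PC=5
Step 5: PC=5 exec 'ADD C, 1'. After: A=-3 B=5 C=1 D=0 ZF=0 PC=6
Step 6: PC=6 exec 'ADD A, 2'. After: A=-1 B=5 C=1 D=0 ZF=0 PC=7
Step 7: PC=7 exec 'ADD D, 5'. After: A=-1 B=5 C=1 D=5 ZF=0 PC=8
Step 8: PC=8 exec 'ADD D, 6'. After: A=-1 B=5 C=1 D=11 ZF=0 PC=9
Step 9: PC=9 exec 'ADD D, 1'. After: A=-1 B=5 C=1 D=12 ZF=0 PC=10
Step 10: PC=10 exec 'HALT'. After: A=-1 B=5 C=1 D=12 ZF=0 PC=10 HALTED

Answer: -1 5 1 12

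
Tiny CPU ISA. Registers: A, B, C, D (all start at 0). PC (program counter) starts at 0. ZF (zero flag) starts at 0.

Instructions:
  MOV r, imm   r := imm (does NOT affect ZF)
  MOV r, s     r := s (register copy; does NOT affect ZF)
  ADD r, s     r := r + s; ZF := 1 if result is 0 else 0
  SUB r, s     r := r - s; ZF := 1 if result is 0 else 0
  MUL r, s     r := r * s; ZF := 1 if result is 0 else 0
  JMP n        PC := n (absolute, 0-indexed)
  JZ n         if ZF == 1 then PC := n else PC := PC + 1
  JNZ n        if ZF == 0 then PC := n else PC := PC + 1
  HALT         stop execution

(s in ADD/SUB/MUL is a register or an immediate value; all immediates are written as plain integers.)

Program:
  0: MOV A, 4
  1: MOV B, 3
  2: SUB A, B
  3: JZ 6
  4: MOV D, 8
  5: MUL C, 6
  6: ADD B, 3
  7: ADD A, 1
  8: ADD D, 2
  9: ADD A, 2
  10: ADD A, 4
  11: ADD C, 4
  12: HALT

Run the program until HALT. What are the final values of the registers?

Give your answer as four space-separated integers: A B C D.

Answer: 8 6 4 10

Derivation:
Step 1: PC=0 exec 'MOV A, 4'. After: A=4 B=0 C=0 D=0 ZF=0 PC=1
Step 2: PC=1 exec 'MOV B, 3'. After: A=4 B=3 C=0 D=0 ZF=0 PC=2
Step 3: PC=2 exec 'SUB A, B'. After: A=1 B=3 C=0 D=0 ZF=0 PC=3
Step 4: PC=3 exec 'JZ 6'. After: A=1 B=3 C=0 D=0 ZF=0 PC=4
Step 5: PC=4 exec 'MOV D, 8'. After: A=1 B=3 C=0 D=8 ZF=0 PC=5
Step 6: PC=5 exec 'MUL C, 6'. After: A=1 B=3 C=0 D=8 ZF=1 PC=6
Step 7: PC=6 exec 'ADD B, 3'. After: A=1 B=6 C=0 D=8 ZF=0 PC=7
Step 8: PC=7 exec 'ADD A, 1'. After: A=2 B=6 C=0 D=8 ZF=0 PC=8
Step 9: PC=8 exec 'ADD D, 2'. After: A=2 B=6 C=0 D=10 ZF=0 PC=9
Step 10: PC=9 exec 'ADD A, 2'. After: A=4 B=6 C=0 D=10 ZF=0 PC=10
Step 11: PC=10 exec 'ADD A, 4'. After: A=8 B=6 C=0 D=10 ZF=0 PC=11
Step 12: PC=11 exec 'ADD C, 4'. After: A=8 B=6 C=4 D=10 ZF=0 PC=12
Step 13: PC=12 exec 'HALT'. After: A=8 B=6 C=4 D=10 ZF=0 PC=12 HALTED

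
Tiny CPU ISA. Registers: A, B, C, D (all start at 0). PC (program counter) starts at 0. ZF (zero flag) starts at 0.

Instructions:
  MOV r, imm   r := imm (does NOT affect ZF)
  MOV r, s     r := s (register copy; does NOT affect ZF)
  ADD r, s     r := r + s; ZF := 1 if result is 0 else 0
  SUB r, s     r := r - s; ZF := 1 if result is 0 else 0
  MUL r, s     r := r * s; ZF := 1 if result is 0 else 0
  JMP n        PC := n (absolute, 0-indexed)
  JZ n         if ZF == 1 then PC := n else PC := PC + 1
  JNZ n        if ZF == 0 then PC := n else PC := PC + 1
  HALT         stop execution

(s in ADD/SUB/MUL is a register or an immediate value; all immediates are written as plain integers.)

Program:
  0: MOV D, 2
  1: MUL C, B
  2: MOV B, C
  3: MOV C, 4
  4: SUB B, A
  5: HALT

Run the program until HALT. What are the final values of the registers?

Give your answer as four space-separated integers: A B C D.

Answer: 0 0 4 2

Derivation:
Step 1: PC=0 exec 'MOV D, 2'. After: A=0 B=0 C=0 D=2 ZF=0 PC=1
Step 2: PC=1 exec 'MUL C, B'. After: A=0 B=0 C=0 D=2 ZF=1 PC=2
Step 3: PC=2 exec 'MOV B, C'. After: A=0 B=0 C=0 D=2 ZF=1 PC=3
Step 4: PC=3 exec 'MOV C, 4'. After: A=0 B=0 C=4 D=2 ZF=1 PC=4
Step 5: PC=4 exec 'SUB B, A'. After: A=0 B=0 C=4 D=2 ZF=1 PC=5
Step 6: PC=5 exec 'HALT'. After: A=0 B=0 C=4 D=2 ZF=1 PC=5 HALTED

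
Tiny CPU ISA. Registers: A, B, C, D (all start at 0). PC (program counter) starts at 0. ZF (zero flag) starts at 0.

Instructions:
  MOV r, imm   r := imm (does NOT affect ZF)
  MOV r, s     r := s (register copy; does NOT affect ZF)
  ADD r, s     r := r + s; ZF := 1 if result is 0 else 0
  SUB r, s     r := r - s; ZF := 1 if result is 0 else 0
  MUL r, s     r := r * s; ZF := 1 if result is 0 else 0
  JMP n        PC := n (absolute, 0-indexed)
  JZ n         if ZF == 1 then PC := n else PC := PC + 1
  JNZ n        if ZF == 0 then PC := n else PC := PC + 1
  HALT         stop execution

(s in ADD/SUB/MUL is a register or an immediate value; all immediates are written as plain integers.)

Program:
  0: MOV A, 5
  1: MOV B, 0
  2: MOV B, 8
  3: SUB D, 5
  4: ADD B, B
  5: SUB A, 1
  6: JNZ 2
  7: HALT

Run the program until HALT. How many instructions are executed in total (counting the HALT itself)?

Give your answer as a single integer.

Step 1: PC=0 exec 'MOV A, 5'. After: A=5 B=0 C=0 D=0 ZF=0 PC=1
Step 2: PC=1 exec 'MOV B, 0'. After: A=5 B=0 C=0 D=0 ZF=0 PC=2
Step 3: PC=2 exec 'MOV B, 8'. After: A=5 B=8 C=0 D=0 ZF=0 PC=3
Step 4: PC=3 exec 'SUB D, 5'. After: A=5 B=8 C=0 D=-5 ZF=0 PC=4
Step 5: PC=4 exec 'ADD B, B'. After: A=5 B=16 C=0 D=-5 ZF=0 PC=5
Step 6: PC=5 exec 'SUB A, 1'. After: A=4 B=16 C=0 D=-5 ZF=0 PC=6
Step 7: PC=6 exec 'JNZ 2'. After: A=4 B=16 C=0 D=-5 ZF=0 PC=2
Step 8: PC=2 exec 'MOV B, 8'. After: A=4 B=8 C=0 D=-5 ZF=0 PC=3
Step 9: PC=3 exec 'SUB D, 5'. After: A=4 B=8 C=0 D=-10 ZF=0 PC=4
Step 10: PC=4 exec 'ADD B, B'. After: A=4 B=16 C=0 D=-10 ZF=0 PC=5
Step 11: PC=5 exec 'SUB A, 1'. After: A=3 B=16 C=0 D=-10 ZF=0 PC=6
Step 12: PC=6 exec 'JNZ 2'. After: A=3 B=16 C=0 D=-10 ZF=0 PC=2
Step 13: PC=2 exec 'MOV B, 8'. After: A=3 B=8 C=0 D=-10 ZF=0 PC=3
Step 14: PC=3 exec 'SUB D, 5'. After: A=3 B=8 C=0 D=-15 ZF=0 PC=4
Step 15: PC=4 exec 'ADD B, B'. After: A=3 B=16 C=0 D=-15 ZF=0 PC=5
Step 16: PC=5 exec 'SUB A, 1'. After: A=2 B=16 C=0 D=-15 ZF=0 PC=6
Step 17: PC=6 exec 'JNZ 2'. After: A=2 B=16 C=0 D=-15 ZF=0 PC=2
Step 18: PC=2 exec 'MOV B, 8'. After: A=2 B=8 C=0 D=-15 ZF=0 PC=3
Step 19: PC=3 exec 'SUB D, 5'. After: A=2 B=8 C=0 D=-20 ZF=0 PC=4
Step 20: PC=4 exec 'ADD B, B'. After: A=2 B=16 C=0 D=-20 ZF=0 PC=5
Step 21: PC=5 exec 'SUB A, 1'. After: A=1 B=16 C=0 D=-20 ZF=0 PC=6
Step 22: PC=6 exec 'JNZ 2'. After: A=1 B=16 C=0 D=-20 ZF=0 PC=2
Step 23: PC=2 exec 'MOV B, 8'. After: A=1 B=8 C=0 D=-20 ZF=0 PC=3
Step 24: PC=3 exec 'SUB D, 5'. After: A=1 B=8 C=0 D=-25 ZF=0 PC=4
Step 25: PC=4 exec 'ADD B, B'. After: A=1 B=16 C=0 D=-25 ZF=0 PC=5
Step 26: PC=5 exec 'SUB A, 1'. After: A=0 B=16 C=0 D=-25 ZF=1 PC=6
Step 27: PC=6 exec 'JNZ 2'. After: A=0 B=16 C=0 D=-25 ZF=1 PC=7
Step 28: PC=7 exec 'HALT'. After: A=0 B=16 C=0 D=-25 ZF=1 PC=7 HALTED
Total instructions executed: 28

Answer: 28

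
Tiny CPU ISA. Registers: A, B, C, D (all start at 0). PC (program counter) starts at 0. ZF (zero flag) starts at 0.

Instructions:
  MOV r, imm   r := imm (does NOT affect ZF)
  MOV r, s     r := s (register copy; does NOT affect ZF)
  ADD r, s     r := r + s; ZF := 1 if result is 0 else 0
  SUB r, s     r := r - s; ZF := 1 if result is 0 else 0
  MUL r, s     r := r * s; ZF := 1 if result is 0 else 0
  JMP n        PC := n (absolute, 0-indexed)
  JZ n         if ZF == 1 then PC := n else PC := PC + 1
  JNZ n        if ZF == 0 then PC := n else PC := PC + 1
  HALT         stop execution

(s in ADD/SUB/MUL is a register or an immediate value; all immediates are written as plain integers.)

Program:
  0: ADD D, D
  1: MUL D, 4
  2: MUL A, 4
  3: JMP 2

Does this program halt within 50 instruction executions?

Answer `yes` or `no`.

Answer: no

Derivation:
Step 1: PC=0 exec 'ADD D, D'. After: A=0 B=0 C=0 D=0 ZF=1 PC=1
Step 2: PC=1 exec 'MUL D, 4'. After: A=0 B=0 C=0 D=0 ZF=1 PC=2
Step 3: PC=2 exec 'MUL A, 4'. After: A=0 B=0 C=0 D=0 ZF=1 PC=3
Step 4: PC=3 exec 'JMP 2'. After: A=0 B=0 C=0 D=0 ZF=1 PC=2
State after step 4 equals state after step 2: the program is in a cycle of length 2 and will never halt.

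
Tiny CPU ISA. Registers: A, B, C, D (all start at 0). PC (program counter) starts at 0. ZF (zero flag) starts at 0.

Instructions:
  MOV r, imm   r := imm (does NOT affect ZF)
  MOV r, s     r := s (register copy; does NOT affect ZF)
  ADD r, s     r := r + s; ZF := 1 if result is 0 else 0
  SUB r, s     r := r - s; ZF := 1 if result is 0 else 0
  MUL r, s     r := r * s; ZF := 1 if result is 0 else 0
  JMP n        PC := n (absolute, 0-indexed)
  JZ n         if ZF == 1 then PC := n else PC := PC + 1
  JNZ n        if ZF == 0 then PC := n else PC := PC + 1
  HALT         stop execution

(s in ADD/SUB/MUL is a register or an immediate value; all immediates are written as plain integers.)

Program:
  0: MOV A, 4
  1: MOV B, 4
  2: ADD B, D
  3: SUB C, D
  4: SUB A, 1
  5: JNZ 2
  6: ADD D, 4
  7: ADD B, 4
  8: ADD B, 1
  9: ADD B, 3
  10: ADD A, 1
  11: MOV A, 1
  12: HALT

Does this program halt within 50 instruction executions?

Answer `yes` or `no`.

Step 1: PC=0 exec 'MOV A, 4'. After: A=4 B=0 C=0 D=0 ZF=0 PC=1
Step 2: PC=1 exec 'MOV B, 4'. After: A=4 B=4 C=0 D=0 ZF=0 PC=2
Step 3: PC=2 exec 'ADD B, D'. After: A=4 B=4 C=0 D=0 ZF=0 PC=3
Step 4: PC=3 exec 'SUB C, D'. After: A=4 B=4 C=0 D=0 ZF=1 PC=4
Step 5: PC=4 exec 'SUB A, 1'. After: A=3 B=4 C=0 D=0 ZF=0 PC=5
Step 6: PC=5 exec 'JNZ 2'. After: A=3 B=4 C=0 D=0 ZF=0 PC=2
Step 7: PC=2 exec 'ADD B, D'. After: A=3 B=4 C=0 D=0 ZF=0 PC=3
Step 8: PC=3 exec 'SUB C, D'. After: A=3 B=4 C=0 D=0 ZF=1 PC=4
Step 9: PC=4 exec 'SUB A, 1'. After: A=2 B=4 C=0 D=0 ZF=0 PC=5
Step 10: PC=5 exec 'JNZ 2'. After: A=2 B=4 C=0 D=0 ZF=0 PC=2
Step 11: PC=2 exec 'ADD B, D'. After: A=2 B=4 C=0 D=0 ZF=0 PC=3
Step 12: PC=3 exec 'SUB C, D'. After: A=2 B=4 C=0 D=0 ZF=1 PC=4
Step 13: PC=4 exec 'SUB A, 1'. After: A=1 B=4 C=0 D=0 ZF=0 PC=5
Step 14: PC=5 exec 'JNZ 2'. After: A=1 B=4 C=0 D=0 ZF=0 PC=2
Step 15: PC=2 exec 'ADD B, D'. After: A=1 B=4 C=0 D=0 ZF=0 PC=3
Step 16: PC=3 exec 'SUB C, D'. After: A=1 B=4 C=0 D=0 ZF=1 PC=4
Step 17: PC=4 exec 'SUB A, 1'. After: A=0 B=4 C=0 D=0 ZF=1 PC=5
Step 18: PC=5 exec 'JNZ 2'. After: A=0 B=4 C=0 D=0 ZF=1 PC=6
Step 19: PC=6 exec 'ADD D, 4'. After: A=0 B=4 C=0 D=4 ZF=0 PC=7
Step 20: PC=7 exec 'ADD B, 4'. After: A=0 B=8 C=0 D=4 ZF=0 PC=8
Step 21: PC=8 exec 'ADD B, 1'. After: A=0 B=9 C=0 D=4 ZF=0 PC=9
Step 22: PC=9 exec 'ADD B, 3'. After: A=0 B=12 C=0 D=4 ZF=0 PC=10
Step 23: PC=10 exec 'ADD A, 1'. After: A=1 B=12 C=0 D=4 ZF=0 PC=11
Step 24: PC=11 exec 'MOV A, 1'. After: A=1 B=12 C=0 D=4 ZF=0 PC=12
Step 25: PC=12 exec 'HALT'. After: A=1 B=12 C=0 D=4 ZF=0 PC=12 HALTED

Answer: yes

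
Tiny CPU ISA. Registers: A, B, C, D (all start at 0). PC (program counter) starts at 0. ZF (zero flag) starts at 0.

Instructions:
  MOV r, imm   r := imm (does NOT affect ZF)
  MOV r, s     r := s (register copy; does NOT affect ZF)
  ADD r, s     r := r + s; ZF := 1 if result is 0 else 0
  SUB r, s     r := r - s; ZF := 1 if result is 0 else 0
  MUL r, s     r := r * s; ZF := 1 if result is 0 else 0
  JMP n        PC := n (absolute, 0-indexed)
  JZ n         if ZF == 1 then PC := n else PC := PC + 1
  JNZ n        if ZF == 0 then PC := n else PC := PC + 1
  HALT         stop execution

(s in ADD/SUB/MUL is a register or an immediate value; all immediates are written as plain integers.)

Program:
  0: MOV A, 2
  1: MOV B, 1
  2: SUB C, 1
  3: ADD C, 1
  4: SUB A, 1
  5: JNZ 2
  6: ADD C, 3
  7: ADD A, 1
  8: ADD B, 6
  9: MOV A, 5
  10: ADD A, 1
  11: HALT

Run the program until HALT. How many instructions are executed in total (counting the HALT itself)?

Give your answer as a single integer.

Answer: 16

Derivation:
Step 1: PC=0 exec 'MOV A, 2'. After: A=2 B=0 C=0 D=0 ZF=0 PC=1
Step 2: PC=1 exec 'MOV B, 1'. After: A=2 B=1 C=0 D=0 ZF=0 PC=2
Step 3: PC=2 exec 'SUB C, 1'. After: A=2 B=1 C=-1 D=0 ZF=0 PC=3
Step 4: PC=3 exec 'ADD C, 1'. After: A=2 B=1 C=0 D=0 ZF=1 PC=4
Step 5: PC=4 exec 'SUB A, 1'. After: A=1 B=1 C=0 D=0 ZF=0 PC=5
Step 6: PC=5 exec 'JNZ 2'. After: A=1 B=1 C=0 D=0 ZF=0 PC=2
Step 7: PC=2 exec 'SUB C, 1'. After: A=1 B=1 C=-1 D=0 ZF=0 PC=3
Step 8: PC=3 exec 'ADD C, 1'. After: A=1 B=1 C=0 D=0 ZF=1 PC=4
Step 9: PC=4 exec 'SUB A, 1'. After: A=0 B=1 C=0 D=0 ZF=1 PC=5
Step 10: PC=5 exec 'JNZ 2'. After: A=0 B=1 C=0 D=0 ZF=1 PC=6
Step 11: PC=6 exec 'ADD C, 3'. After: A=0 B=1 C=3 D=0 ZF=0 PC=7
Step 12: PC=7 exec 'ADD A, 1'. After: A=1 B=1 C=3 D=0 ZF=0 PC=8
Step 13: PC=8 exec 'ADD B, 6'. After: A=1 B=7 C=3 D=0 ZF=0 PC=9
Step 14: PC=9 exec 'MOV A, 5'. After: A=5 B=7 C=3 D=0 ZF=0 PC=10
Step 15: PC=10 exec 'ADD A, 1'. After: A=6 B=7 C=3 D=0 ZF=0 PC=11
Step 16: PC=11 exec 'HALT'. After: A=6 B=7 C=3 D=0 ZF=0 PC=11 HALTED
Total instructions executed: 16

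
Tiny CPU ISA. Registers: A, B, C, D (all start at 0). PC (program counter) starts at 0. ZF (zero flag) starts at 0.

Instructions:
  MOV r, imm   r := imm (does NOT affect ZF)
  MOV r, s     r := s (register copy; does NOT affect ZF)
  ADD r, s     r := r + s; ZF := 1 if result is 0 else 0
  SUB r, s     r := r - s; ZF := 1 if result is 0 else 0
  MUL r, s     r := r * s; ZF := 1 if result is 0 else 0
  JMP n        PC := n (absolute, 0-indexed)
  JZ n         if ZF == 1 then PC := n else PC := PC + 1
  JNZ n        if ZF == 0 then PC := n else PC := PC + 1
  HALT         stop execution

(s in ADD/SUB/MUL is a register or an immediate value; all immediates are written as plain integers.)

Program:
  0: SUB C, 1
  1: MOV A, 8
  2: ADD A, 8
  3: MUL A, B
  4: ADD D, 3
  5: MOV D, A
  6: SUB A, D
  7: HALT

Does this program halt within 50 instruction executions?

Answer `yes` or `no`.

Step 1: PC=0 exec 'SUB C, 1'. After: A=0 B=0 C=-1 D=0 ZF=0 PC=1
Step 2: PC=1 exec 'MOV A, 8'. After: A=8 B=0 C=-1 D=0 ZF=0 PC=2
Step 3: PC=2 exec 'ADD A, 8'. After: A=16 B=0 C=-1 D=0 ZF=0 PC=3
Step 4: PC=3 exec 'MUL A, B'. After: A=0 B=0 C=-1 D=0 ZF=1 PC=4
Step 5: PC=4 exec 'ADD D, 3'. After: A=0 B=0 C=-1 D=3 ZF=0 PC=5
Step 6: PC=5 exec 'MOV D, A'. After: A=0 B=0 C=-1 D=0 ZF=0 PC=6
Step 7: PC=6 exec 'SUB A, D'. After: A=0 B=0 C=-1 D=0 ZF=1 PC=7
Step 8: PC=7 exec 'HALT'. After: A=0 B=0 C=-1 D=0 ZF=1 PC=7 HALTED

Answer: yes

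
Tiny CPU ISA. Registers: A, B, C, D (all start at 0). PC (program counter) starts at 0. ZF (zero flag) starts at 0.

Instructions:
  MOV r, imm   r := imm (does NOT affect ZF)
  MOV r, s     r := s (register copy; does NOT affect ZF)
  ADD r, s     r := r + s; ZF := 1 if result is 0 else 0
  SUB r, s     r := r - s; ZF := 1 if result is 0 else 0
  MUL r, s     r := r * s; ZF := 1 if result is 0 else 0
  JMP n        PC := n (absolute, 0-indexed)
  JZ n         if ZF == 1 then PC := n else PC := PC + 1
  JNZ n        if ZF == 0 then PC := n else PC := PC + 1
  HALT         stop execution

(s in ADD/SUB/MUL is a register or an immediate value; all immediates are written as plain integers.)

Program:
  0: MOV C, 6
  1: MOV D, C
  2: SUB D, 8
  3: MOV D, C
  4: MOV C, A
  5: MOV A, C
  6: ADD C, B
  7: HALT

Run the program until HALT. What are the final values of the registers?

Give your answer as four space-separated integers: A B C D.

Step 1: PC=0 exec 'MOV C, 6'. After: A=0 B=0 C=6 D=0 ZF=0 PC=1
Step 2: PC=1 exec 'MOV D, C'. After: A=0 B=0 C=6 D=6 ZF=0 PC=2
Step 3: PC=2 exec 'SUB D, 8'. After: A=0 B=0 C=6 D=-2 ZF=0 PC=3
Step 4: PC=3 exec 'MOV D, C'. After: A=0 B=0 C=6 D=6 ZF=0 PC=4
Step 5: PC=4 exec 'MOV C, A'. After: A=0 B=0 C=0 D=6 ZF=0 PC=5
Step 6: PC=5 exec 'MOV A, C'. After: A=0 B=0 C=0 D=6 ZF=0 PC=6
Step 7: PC=6 exec 'ADD C, B'. After: A=0 B=0 C=0 D=6 ZF=1 PC=7
Step 8: PC=7 exec 'HALT'. After: A=0 B=0 C=0 D=6 ZF=1 PC=7 HALTED

Answer: 0 0 0 6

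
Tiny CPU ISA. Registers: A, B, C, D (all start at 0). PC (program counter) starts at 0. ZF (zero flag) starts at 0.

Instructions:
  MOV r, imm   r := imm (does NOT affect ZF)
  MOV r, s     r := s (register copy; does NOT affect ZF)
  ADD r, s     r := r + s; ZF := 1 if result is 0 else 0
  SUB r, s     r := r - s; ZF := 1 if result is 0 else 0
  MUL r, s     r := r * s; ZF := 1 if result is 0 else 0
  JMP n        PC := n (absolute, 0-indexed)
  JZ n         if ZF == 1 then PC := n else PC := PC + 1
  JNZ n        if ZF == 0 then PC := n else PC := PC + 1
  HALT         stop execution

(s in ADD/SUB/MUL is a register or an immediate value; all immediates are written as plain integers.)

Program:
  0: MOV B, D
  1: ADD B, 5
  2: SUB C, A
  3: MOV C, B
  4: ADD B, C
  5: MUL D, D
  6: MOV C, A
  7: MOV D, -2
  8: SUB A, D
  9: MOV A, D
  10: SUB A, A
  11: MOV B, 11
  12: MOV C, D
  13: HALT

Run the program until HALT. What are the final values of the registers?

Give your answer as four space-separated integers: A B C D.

Answer: 0 11 -2 -2

Derivation:
Step 1: PC=0 exec 'MOV B, D'. After: A=0 B=0 C=0 D=0 ZF=0 PC=1
Step 2: PC=1 exec 'ADD B, 5'. After: A=0 B=5 C=0 D=0 ZF=0 PC=2
Step 3: PC=2 exec 'SUB C, A'. After: A=0 B=5 C=0 D=0 ZF=1 PC=3
Step 4: PC=3 exec 'MOV C, B'. After: A=0 B=5 C=5 D=0 ZF=1 PC=4
Step 5: PC=4 exec 'ADD B, C'. After: A=0 B=10 C=5 D=0 ZF=0 PC=5
Step 6: PC=5 exec 'MUL D, D'. After: A=0 B=10 C=5 D=0 ZF=1 PC=6
Step 7: PC=6 exec 'MOV C, A'. After: A=0 B=10 C=0 D=0 ZF=1 PC=7
Step 8: PC=7 exec 'MOV D, -2'. After: A=0 B=10 C=0 D=-2 ZF=1 PC=8
Step 9: PC=8 exec 'SUB A, D'. After: A=2 B=10 C=0 D=-2 ZF=0 PC=9
Step 10: PC=9 exec 'MOV A, D'. After: A=-2 B=10 C=0 D=-2 ZF=0 PC=10
Step 11: PC=10 exec 'SUB A, A'. After: A=0 B=10 C=0 D=-2 ZF=1 PC=11
Step 12: PC=11 exec 'MOV B, 11'. After: A=0 B=11 C=0 D=-2 ZF=1 PC=12
Step 13: PC=12 exec 'MOV C, D'. After: A=0 B=11 C=-2 D=-2 ZF=1 PC=13
Step 14: PC=13 exec 'HALT'. After: A=0 B=11 C=-2 D=-2 ZF=1 PC=13 HALTED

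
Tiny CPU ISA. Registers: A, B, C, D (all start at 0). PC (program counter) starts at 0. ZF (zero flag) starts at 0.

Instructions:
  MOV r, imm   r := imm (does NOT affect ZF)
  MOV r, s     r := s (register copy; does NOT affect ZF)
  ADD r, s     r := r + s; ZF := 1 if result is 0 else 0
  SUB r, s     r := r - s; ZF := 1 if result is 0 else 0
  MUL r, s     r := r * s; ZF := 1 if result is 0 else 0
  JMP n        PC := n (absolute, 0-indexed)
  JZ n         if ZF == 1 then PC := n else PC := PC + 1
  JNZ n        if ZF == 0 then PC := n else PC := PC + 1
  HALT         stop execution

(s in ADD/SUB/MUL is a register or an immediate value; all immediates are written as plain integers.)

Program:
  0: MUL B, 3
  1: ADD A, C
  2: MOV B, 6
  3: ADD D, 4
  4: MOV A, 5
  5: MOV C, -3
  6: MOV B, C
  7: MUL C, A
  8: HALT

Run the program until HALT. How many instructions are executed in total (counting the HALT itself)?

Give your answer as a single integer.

Step 1: PC=0 exec 'MUL B, 3'. After: A=0 B=0 C=0 D=0 ZF=1 PC=1
Step 2: PC=1 exec 'ADD A, C'. After: A=0 B=0 C=0 D=0 ZF=1 PC=2
Step 3: PC=2 exec 'MOV B, 6'. After: A=0 B=6 C=0 D=0 ZF=1 PC=3
Step 4: PC=3 exec 'ADD D, 4'. After: A=0 B=6 C=0 D=4 ZF=0 PC=4
Step 5: PC=4 exec 'MOV A, 5'. After: A=5 B=6 C=0 D=4 ZF=0 PC=5
Step 6: PC=5 exec 'MOV C, -3'. After: A=5 B=6 C=-3 D=4 ZF=0 PC=6
Step 7: PC=6 exec 'MOV B, C'. After: A=5 B=-3 C=-3 D=4 ZF=0 PC=7
Step 8: PC=7 exec 'MUL C, A'. After: A=5 B=-3 C=-15 D=4 ZF=0 PC=8
Step 9: PC=8 exec 'HALT'. After: A=5 B=-3 C=-15 D=4 ZF=0 PC=8 HALTED
Total instructions executed: 9

Answer: 9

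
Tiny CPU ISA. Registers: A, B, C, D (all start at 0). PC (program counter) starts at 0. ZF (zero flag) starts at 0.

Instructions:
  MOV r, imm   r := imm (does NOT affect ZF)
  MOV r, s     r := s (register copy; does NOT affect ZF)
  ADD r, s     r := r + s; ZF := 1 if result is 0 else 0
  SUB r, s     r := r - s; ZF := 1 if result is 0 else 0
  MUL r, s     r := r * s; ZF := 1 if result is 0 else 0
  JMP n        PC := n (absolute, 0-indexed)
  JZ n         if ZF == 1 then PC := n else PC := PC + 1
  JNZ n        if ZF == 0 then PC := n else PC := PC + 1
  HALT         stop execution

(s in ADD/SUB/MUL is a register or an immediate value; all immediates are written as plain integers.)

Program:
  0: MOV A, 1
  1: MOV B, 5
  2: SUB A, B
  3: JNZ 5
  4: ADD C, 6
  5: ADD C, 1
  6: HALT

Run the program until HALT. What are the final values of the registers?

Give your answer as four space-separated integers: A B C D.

Answer: -4 5 1 0

Derivation:
Step 1: PC=0 exec 'MOV A, 1'. After: A=1 B=0 C=0 D=0 ZF=0 PC=1
Step 2: PC=1 exec 'MOV B, 5'. After: A=1 B=5 C=0 D=0 ZF=0 PC=2
Step 3: PC=2 exec 'SUB A, B'. After: A=-4 B=5 C=0 D=0 ZF=0 PC=3
Step 4: PC=3 exec 'JNZ 5'. After: A=-4 B=5 C=0 D=0 ZF=0 PC=5
Step 5: PC=5 exec 'ADD C, 1'. After: A=-4 B=5 C=1 D=0 ZF=0 PC=6
Step 6: PC=6 exec 'HALT'. After: A=-4 B=5 C=1 D=0 ZF=0 PC=6 HALTED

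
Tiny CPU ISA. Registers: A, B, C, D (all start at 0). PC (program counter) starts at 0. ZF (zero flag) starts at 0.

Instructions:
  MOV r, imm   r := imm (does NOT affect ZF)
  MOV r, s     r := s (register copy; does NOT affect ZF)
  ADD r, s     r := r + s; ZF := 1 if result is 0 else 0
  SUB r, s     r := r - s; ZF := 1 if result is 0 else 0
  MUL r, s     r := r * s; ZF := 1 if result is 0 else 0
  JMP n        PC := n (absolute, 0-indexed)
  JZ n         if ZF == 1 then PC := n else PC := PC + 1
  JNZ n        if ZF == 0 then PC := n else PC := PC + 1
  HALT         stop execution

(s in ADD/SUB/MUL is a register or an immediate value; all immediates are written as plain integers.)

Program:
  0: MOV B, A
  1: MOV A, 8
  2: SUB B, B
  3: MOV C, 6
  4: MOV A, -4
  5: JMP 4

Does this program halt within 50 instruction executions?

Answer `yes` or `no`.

Step 1: PC=0 exec 'MOV B, A'. After: A=0 B=0 C=0 D=0 ZF=0 PC=1
Step 2: PC=1 exec 'MOV A, 8'. After: A=8 B=0 C=0 D=0 ZF=0 PC=2
Step 3: PC=2 exec 'SUB B, B'. After: A=8 B=0 C=0 D=0 ZF=1 PC=3
Step 4: PC=3 exec 'MOV C, 6'. After: A=8 B=0 C=6 D=0 ZF=1 PC=4
Step 5: PC=4 exec 'MOV A, -4'. After: A=-4 B=0 C=6 D=0 ZF=1 PC=5
Step 6: PC=5 exec 'JMP 4'. After: A=-4 B=0 C=6 D=0 ZF=1 PC=4
Step 7: PC=4 exec 'MOV A, -4'. After: A=-4 B=0 C=6 D=0 ZF=1 PC=5
State after step 7 equals state after step 5: the program is in a cycle of length 2 and will never halt.

Answer: no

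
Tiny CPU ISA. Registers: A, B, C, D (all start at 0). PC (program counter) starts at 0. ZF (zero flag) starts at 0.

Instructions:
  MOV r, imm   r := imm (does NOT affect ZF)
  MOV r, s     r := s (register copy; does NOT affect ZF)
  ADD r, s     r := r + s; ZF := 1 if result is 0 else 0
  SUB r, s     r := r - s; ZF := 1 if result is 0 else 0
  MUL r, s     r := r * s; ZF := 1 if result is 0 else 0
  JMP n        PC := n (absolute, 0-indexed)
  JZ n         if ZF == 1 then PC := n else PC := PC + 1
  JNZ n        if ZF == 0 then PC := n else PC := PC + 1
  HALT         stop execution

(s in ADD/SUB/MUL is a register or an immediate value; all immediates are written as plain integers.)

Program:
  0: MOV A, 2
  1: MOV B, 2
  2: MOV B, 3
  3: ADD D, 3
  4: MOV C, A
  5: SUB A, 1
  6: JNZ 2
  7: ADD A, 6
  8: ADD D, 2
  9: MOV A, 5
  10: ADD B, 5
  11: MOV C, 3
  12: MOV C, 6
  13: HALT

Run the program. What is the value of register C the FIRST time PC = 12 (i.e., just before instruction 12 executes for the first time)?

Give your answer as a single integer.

Step 1: PC=0 exec 'MOV A, 2'. After: A=2 B=0 C=0 D=0 ZF=0 PC=1
Step 2: PC=1 exec 'MOV B, 2'. After: A=2 B=2 C=0 D=0 ZF=0 PC=2
Step 3: PC=2 exec 'MOV B, 3'. After: A=2 B=3 C=0 D=0 ZF=0 PC=3
Step 4: PC=3 exec 'ADD D, 3'. After: A=2 B=3 C=0 D=3 ZF=0 PC=4
Step 5: PC=4 exec 'MOV C, A'. After: A=2 B=3 C=2 D=3 ZF=0 PC=5
Step 6: PC=5 exec 'SUB A, 1'. After: A=1 B=3 C=2 D=3 ZF=0 PC=6
Step 7: PC=6 exec 'JNZ 2'. After: A=1 B=3 C=2 D=3 ZF=0 PC=2
Step 8: PC=2 exec 'MOV B, 3'. After: A=1 B=3 C=2 D=3 ZF=0 PC=3
Step 9: PC=3 exec 'ADD D, 3'. After: A=1 B=3 C=2 D=6 ZF=0 PC=4
Step 10: PC=4 exec 'MOV C, A'. After: A=1 B=3 C=1 D=6 ZF=0 PC=5
Step 11: PC=5 exec 'SUB A, 1'. After: A=0 B=3 C=1 D=6 ZF=1 PC=6
Step 12: PC=6 exec 'JNZ 2'. After: A=0 B=3 C=1 D=6 ZF=1 PC=7
Step 13: PC=7 exec 'ADD A, 6'. After: A=6 B=3 C=1 D=6 ZF=0 PC=8
Step 14: PC=8 exec 'ADD D, 2'. After: A=6 B=3 C=1 D=8 ZF=0 PC=9
Step 15: PC=9 exec 'MOV A, 5'. After: A=5 B=3 C=1 D=8 ZF=0 PC=10
Step 16: PC=10 exec 'ADD B, 5'. After: A=5 B=8 C=1 D=8 ZF=0 PC=11
Step 17: PC=11 exec 'MOV C, 3'. After: A=5 B=8 C=3 D=8 ZF=0 PC=12
First time PC=12: C=3

3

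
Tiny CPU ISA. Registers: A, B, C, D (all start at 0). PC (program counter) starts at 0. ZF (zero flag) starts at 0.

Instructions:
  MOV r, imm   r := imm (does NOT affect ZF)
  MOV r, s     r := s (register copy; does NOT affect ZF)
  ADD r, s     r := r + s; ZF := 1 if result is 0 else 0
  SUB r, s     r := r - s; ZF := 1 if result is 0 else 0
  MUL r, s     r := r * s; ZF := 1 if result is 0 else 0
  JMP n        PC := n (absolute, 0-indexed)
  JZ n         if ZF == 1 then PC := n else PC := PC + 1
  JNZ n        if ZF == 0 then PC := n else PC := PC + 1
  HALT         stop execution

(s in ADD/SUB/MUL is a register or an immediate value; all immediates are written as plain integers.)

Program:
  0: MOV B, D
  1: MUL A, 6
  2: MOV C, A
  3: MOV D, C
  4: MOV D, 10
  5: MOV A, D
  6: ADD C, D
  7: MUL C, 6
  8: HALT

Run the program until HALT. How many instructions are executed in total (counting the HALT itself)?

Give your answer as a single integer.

Step 1: PC=0 exec 'MOV B, D'. After: A=0 B=0 C=0 D=0 ZF=0 PC=1
Step 2: PC=1 exec 'MUL A, 6'. After: A=0 B=0 C=0 D=0 ZF=1 PC=2
Step 3: PC=2 exec 'MOV C, A'. After: A=0 B=0 C=0 D=0 ZF=1 PC=3
Step 4: PC=3 exec 'MOV D, C'. After: A=0 B=0 C=0 D=0 ZF=1 PC=4
Step 5: PC=4 exec 'MOV D, 10'. After: A=0 B=0 C=0 D=10 ZF=1 PC=5
Step 6: PC=5 exec 'MOV A, D'. After: A=10 B=0 C=0 D=10 ZF=1 PC=6
Step 7: PC=6 exec 'ADD C, D'. After: A=10 B=0 C=10 D=10 ZF=0 PC=7
Step 8: PC=7 exec 'MUL C, 6'. After: A=10 B=0 C=60 D=10 ZF=0 PC=8
Step 9: PC=8 exec 'HALT'. After: A=10 B=0 C=60 D=10 ZF=0 PC=8 HALTED
Total instructions executed: 9

Answer: 9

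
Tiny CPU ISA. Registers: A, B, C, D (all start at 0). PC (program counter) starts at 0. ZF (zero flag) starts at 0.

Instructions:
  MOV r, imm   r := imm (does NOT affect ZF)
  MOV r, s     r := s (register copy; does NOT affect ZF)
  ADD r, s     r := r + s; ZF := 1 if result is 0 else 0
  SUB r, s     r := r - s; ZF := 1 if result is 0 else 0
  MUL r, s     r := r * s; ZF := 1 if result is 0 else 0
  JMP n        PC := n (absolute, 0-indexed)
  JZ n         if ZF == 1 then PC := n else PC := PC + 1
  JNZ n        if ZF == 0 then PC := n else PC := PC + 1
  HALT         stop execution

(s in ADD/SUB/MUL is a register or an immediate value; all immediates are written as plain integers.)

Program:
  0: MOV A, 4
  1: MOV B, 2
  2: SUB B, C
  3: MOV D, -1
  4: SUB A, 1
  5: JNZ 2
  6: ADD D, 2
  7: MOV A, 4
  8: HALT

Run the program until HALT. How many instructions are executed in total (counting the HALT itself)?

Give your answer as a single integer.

Answer: 21

Derivation:
Step 1: PC=0 exec 'MOV A, 4'. After: A=4 B=0 C=0 D=0 ZF=0 PC=1
Step 2: PC=1 exec 'MOV B, 2'. After: A=4 B=2 C=0 D=0 ZF=0 PC=2
Step 3: PC=2 exec 'SUB B, C'. After: A=4 B=2 C=0 D=0 ZF=0 PC=3
Step 4: PC=3 exec 'MOV D, -1'. After: A=4 B=2 C=0 D=-1 ZF=0 PC=4
Step 5: PC=4 exec 'SUB A, 1'. After: A=3 B=2 C=0 D=-1 ZF=0 PC=5
Step 6: PC=5 exec 'JNZ 2'. After: A=3 B=2 C=0 D=-1 ZF=0 PC=2
Step 7: PC=2 exec 'SUB B, C'. After: A=3 B=2 C=0 D=-1 ZF=0 PC=3
Step 8: PC=3 exec 'MOV D, -1'. After: A=3 B=2 C=0 D=-1 ZF=0 PC=4
Step 9: PC=4 exec 'SUB A, 1'. After: A=2 B=2 C=0 D=-1 ZF=0 PC=5
Step 10: PC=5 exec 'JNZ 2'. After: A=2 B=2 C=0 D=-1 ZF=0 PC=2
Step 11: PC=2 exec 'SUB B, C'. After: A=2 B=2 C=0 D=-1 ZF=0 PC=3
Step 12: PC=3 exec 'MOV D, -1'. After: A=2 B=2 C=0 D=-1 ZF=0 PC=4
Step 13: PC=4 exec 'SUB A, 1'. After: A=1 B=2 C=0 D=-1 ZF=0 PC=5
Step 14: PC=5 exec 'JNZ 2'. After: A=1 B=2 C=0 D=-1 ZF=0 PC=2
Step 15: PC=2 exec 'SUB B, C'. After: A=1 B=2 C=0 D=-1 ZF=0 PC=3
Step 16: PC=3 exec 'MOV D, -1'. After: A=1 B=2 C=0 D=-1 ZF=0 PC=4
Step 17: PC=4 exec 'SUB A, 1'. After: A=0 B=2 C=0 D=-1 ZF=1 PC=5
Step 18: PC=5 exec 'JNZ 2'. After: A=0 B=2 C=0 D=-1 ZF=1 PC=6
Step 19: PC=6 exec 'ADD D, 2'. After: A=0 B=2 C=0 D=1 ZF=0 PC=7
Step 20: PC=7 exec 'MOV A, 4'. After: A=4 B=2 C=0 D=1 ZF=0 PC=8
Step 21: PC=8 exec 'HALT'. After: A=4 B=2 C=0 D=1 ZF=0 PC=8 HALTED
Total instructions executed: 21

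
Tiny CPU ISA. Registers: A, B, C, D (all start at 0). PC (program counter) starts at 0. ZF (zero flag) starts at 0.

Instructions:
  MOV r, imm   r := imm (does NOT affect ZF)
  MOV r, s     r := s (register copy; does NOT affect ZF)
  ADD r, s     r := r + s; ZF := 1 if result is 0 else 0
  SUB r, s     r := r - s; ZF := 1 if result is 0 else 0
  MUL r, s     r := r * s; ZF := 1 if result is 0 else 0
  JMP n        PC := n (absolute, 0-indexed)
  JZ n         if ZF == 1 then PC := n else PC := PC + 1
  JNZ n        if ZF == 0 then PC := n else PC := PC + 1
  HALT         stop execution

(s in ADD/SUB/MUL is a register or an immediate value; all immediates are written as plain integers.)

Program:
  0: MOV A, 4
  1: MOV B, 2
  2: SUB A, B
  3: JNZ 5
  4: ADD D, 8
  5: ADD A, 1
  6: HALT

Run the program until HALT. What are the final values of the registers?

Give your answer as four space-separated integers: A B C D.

Step 1: PC=0 exec 'MOV A, 4'. After: A=4 B=0 C=0 D=0 ZF=0 PC=1
Step 2: PC=1 exec 'MOV B, 2'. After: A=4 B=2 C=0 D=0 ZF=0 PC=2
Step 3: PC=2 exec 'SUB A, B'. After: A=2 B=2 C=0 D=0 ZF=0 PC=3
Step 4: PC=3 exec 'JNZ 5'. After: A=2 B=2 C=0 D=0 ZF=0 PC=5
Step 5: PC=5 exec 'ADD A, 1'. After: A=3 B=2 C=0 D=0 ZF=0 PC=6
Step 6: PC=6 exec 'HALT'. After: A=3 B=2 C=0 D=0 ZF=0 PC=6 HALTED

Answer: 3 2 0 0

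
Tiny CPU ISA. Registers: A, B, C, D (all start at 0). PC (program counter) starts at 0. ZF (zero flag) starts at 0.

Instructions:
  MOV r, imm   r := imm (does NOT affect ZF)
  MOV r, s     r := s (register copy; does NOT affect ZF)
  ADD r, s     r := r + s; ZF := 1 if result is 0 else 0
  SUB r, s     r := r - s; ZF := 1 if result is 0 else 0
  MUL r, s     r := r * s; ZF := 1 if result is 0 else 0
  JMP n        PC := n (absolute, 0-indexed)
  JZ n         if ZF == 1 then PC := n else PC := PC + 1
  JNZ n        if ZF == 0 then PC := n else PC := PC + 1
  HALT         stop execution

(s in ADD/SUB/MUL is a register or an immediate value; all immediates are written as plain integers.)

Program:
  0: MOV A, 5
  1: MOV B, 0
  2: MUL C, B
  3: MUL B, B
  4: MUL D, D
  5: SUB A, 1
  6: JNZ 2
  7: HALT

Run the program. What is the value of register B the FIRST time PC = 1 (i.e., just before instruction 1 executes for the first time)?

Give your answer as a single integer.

Step 1: PC=0 exec 'MOV A, 5'. After: A=5 B=0 C=0 D=0 ZF=0 PC=1
First time PC=1: B=0

0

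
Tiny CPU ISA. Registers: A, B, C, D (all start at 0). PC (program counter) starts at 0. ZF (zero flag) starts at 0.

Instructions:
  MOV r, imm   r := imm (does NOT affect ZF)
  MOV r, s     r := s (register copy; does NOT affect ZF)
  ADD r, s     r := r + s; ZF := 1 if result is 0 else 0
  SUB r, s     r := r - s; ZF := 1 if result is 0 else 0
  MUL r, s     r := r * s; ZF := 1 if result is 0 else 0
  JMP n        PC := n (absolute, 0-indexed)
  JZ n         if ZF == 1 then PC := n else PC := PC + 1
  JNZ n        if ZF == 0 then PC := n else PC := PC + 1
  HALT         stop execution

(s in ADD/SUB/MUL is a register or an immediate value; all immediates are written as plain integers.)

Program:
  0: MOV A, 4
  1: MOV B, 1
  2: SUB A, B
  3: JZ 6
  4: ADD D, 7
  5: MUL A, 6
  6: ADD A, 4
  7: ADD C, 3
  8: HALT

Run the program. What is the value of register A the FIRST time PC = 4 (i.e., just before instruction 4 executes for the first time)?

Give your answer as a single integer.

Step 1: PC=0 exec 'MOV A, 4'. After: A=4 B=0 C=0 D=0 ZF=0 PC=1
Step 2: PC=1 exec 'MOV B, 1'. After: A=4 B=1 C=0 D=0 ZF=0 PC=2
Step 3: PC=2 exec 'SUB A, B'. After: A=3 B=1 C=0 D=0 ZF=0 PC=3
Step 4: PC=3 exec 'JZ 6'. After: A=3 B=1 C=0 D=0 ZF=0 PC=4
First time PC=4: A=3

3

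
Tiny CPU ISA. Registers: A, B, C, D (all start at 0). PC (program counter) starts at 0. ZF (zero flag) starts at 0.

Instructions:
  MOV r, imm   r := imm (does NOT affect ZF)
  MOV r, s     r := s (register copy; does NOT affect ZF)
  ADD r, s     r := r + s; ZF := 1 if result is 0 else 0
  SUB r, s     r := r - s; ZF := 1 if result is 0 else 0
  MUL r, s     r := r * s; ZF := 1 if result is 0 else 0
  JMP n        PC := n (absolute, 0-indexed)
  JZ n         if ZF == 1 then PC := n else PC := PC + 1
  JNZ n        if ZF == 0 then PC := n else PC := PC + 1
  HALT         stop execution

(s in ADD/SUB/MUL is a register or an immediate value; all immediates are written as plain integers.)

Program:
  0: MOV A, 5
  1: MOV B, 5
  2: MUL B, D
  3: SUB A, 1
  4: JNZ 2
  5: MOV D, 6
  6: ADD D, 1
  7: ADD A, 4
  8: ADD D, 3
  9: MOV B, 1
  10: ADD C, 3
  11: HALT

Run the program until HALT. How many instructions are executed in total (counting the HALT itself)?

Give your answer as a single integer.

Answer: 24

Derivation:
Step 1: PC=0 exec 'MOV A, 5'. After: A=5 B=0 C=0 D=0 ZF=0 PC=1
Step 2: PC=1 exec 'MOV B, 5'. After: A=5 B=5 C=0 D=0 ZF=0 PC=2
Step 3: PC=2 exec 'MUL B, D'. After: A=5 B=0 C=0 D=0 ZF=1 PC=3
Step 4: PC=3 exec 'SUB A, 1'. After: A=4 B=0 C=0 D=0 ZF=0 PC=4
Step 5: PC=4 exec 'JNZ 2'. After: A=4 B=0 C=0 D=0 ZF=0 PC=2
Step 6: PC=2 exec 'MUL B, D'. After: A=4 B=0 C=0 D=0 ZF=1 PC=3
Step 7: PC=3 exec 'SUB A, 1'. After: A=3 B=0 C=0 D=0 ZF=0 PC=4
Step 8: PC=4 exec 'JNZ 2'. After: A=3 B=0 C=0 D=0 ZF=0 PC=2
Step 9: PC=2 exec 'MUL B, D'. After: A=3 B=0 C=0 D=0 ZF=1 PC=3
Step 10: PC=3 exec 'SUB A, 1'. After: A=2 B=0 C=0 D=0 ZF=0 PC=4
Step 11: PC=4 exec 'JNZ 2'. After: A=2 B=0 C=0 D=0 ZF=0 PC=2
Step 12: PC=2 exec 'MUL B, D'. After: A=2 B=0 C=0 D=0 ZF=1 PC=3
Step 13: PC=3 exec 'SUB A, 1'. After: A=1 B=0 C=0 D=0 ZF=0 PC=4
Step 14: PC=4 exec 'JNZ 2'. After: A=1 B=0 C=0 D=0 ZF=0 PC=2
Step 15: PC=2 exec 'MUL B, D'. After: A=1 B=0 C=0 D=0 ZF=1 PC=3
Step 16: PC=3 exec 'SUB A, 1'. After: A=0 B=0 C=0 D=0 ZF=1 PC=4
Step 17: PC=4 exec 'JNZ 2'. After: A=0 B=0 C=0 D=0 ZF=1 PC=5
Step 18: PC=5 exec 'MOV D, 6'. After: A=0 B=0 C=0 D=6 ZF=1 PC=6
Step 19: PC=6 exec 'ADD D, 1'. After: A=0 B=0 C=0 D=7 ZF=0 PC=7
Step 20: PC=7 exec 'ADD A, 4'. After: A=4 B=0 C=0 D=7 ZF=0 PC=8
Step 21: PC=8 exec 'ADD D, 3'. After: A=4 B=0 C=0 D=10 ZF=0 PC=9
Step 22: PC=9 exec 'MOV B, 1'. After: A=4 B=1 C=0 D=10 ZF=0 PC=10
Step 23: PC=10 exec 'ADD C, 3'. After: A=4 B=1 C=3 D=10 ZF=0 PC=11
Step 24: PC=11 exec 'HALT'. After: A=4 B=1 C=3 D=10 ZF=0 PC=11 HALTED
Total instructions executed: 24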